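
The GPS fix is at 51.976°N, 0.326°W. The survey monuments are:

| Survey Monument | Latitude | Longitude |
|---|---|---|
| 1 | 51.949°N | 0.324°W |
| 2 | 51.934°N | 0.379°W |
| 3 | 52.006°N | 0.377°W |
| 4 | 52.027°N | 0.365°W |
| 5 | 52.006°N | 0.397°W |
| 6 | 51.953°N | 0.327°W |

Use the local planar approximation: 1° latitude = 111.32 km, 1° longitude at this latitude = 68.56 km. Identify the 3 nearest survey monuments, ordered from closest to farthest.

6, 1, 3

Distances from 51.976°N, 0.326°W:
1: √((-0.027·111.32)² + (0.002·68.56)²) = √(9.03387 + 0.01880) = 3.009 km
2: √((-0.042·111.32)² + (-0.053·68.56)²) = √(21.85974 + 13.20363) = 5.921 km
3: √((0.030·111.32)² + (-0.051·68.56)²) = √(11.15293 + 12.22593) = 4.835 km
4: √((0.051·111.32)² + (-0.039·68.56)²) = √(32.23196 + 7.14942) = 6.275 km
5: √((0.030·111.32)² + (-0.071·68.56)²) = √(11.15293 + 23.69509) = 5.903 km
6: √((-0.023·111.32)² + (-0.001·68.56)²) = √(6.55544 + 0.00470) = 2.561 km
Sorted: 6 (2.561 km) < 1 (3.009 km) < 3 (4.835 km) < 5 (5.903 km) < 2 (5.921 km) < …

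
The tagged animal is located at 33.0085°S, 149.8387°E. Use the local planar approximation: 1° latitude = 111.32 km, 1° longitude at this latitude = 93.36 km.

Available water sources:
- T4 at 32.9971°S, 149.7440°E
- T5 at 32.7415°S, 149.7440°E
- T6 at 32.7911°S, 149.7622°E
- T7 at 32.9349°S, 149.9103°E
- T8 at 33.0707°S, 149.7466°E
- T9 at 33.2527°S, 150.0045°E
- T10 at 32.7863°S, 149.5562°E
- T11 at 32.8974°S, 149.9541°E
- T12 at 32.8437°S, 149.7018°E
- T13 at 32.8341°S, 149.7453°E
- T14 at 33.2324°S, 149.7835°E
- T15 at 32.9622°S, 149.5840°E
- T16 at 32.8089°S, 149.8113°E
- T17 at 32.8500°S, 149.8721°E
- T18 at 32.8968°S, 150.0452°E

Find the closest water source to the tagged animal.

T4

Distances from 33.0085°S, 149.8387°E:
T4: 8.9318 km
T5: 31.0095 km
T6: 25.2328 km
T7: 10.5741 km
T8: 11.0398 km
T9: 31.2824 km
T10: 36.1585 km
T11: 16.4022 km
T12: 22.3587 km
T13: 21.2825 km
T14: 25.4517 km
T15: 24.3310 km
T16: 22.3662 km
T17: 17.9176 km
T18: 22.9410 km
Minimum: T4 at 8.9318 km.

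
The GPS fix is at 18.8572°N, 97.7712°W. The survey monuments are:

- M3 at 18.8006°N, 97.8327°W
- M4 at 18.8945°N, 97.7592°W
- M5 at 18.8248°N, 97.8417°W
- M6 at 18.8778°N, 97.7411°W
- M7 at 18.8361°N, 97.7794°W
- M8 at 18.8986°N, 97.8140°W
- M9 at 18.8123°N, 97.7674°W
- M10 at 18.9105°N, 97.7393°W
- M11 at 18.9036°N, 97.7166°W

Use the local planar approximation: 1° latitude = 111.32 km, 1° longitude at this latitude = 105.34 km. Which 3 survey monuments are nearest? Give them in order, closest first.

Distances from 18.8572°N, 97.7712°W:
M3: 9.0371 km
M4: 4.3404 km
M5: 8.2560 km
M6: 3.9131 km
M7: 2.5026 km
M8: 6.4472 km
M9: 5.0143 km
M10: 6.8188 km
M11: 7.7305 km
Sorted: M7 (2.5026 km) < M6 (3.9131 km) < M4 (4.3404 km) < M9 (5.0143 km) < M8 (6.4472 km) < …

M7, M6, M4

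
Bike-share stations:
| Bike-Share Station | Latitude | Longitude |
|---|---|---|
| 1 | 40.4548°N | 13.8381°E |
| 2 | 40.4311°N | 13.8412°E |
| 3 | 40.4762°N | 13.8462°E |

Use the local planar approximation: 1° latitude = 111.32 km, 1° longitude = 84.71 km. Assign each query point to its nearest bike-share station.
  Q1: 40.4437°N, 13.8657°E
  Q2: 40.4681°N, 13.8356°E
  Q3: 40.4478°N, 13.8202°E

Q1→2; Q2→3; Q3→1

Q1 at 40.4437°N, 13.8657°E:
  1: 2.6444 km
  2: 2.5049 km
  3: 3.9772 km
  → nearest: 2 (2.5049 km)
Q2 at 40.4681°N, 13.8356°E:
  1: 1.4956 km
  2: 4.1461 km
  3: 1.2725 km
  → nearest: 3 (1.2725 km)
Q3 at 40.4478°N, 13.8202°E:
  1: 1.7048 km
  2: 2.5730 km
  3: 3.8530 km
  → nearest: 1 (1.7048 km)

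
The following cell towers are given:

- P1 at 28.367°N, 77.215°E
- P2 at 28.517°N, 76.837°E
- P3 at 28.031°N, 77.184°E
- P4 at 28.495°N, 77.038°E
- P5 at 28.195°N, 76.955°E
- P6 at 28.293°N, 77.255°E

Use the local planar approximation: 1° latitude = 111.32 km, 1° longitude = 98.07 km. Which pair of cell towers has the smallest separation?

Pairwise distances:
P1–P6: √((-0.074·111.32)² + (0.040·98.07)²) = √(67.85937 + 15.38836) = 9.124 km
P2–P4: √((-0.022·111.32)² + (0.201·98.07)²) = √(5.99780 + 388.56570) = 19.864 km
P1–P4: √((0.128·111.32)² + (-0.177·98.07)²) = √(203.03286 + 301.31370) = 22.458 km
P3–P5: √((0.164·111.32)² + (-0.229·98.07)²) = √(333.29906 + 504.36311) = 28.942 km
P3–P6: √((0.262·111.32)² + (0.071·98.07)²) = √(850.64622 + 48.48295) = 29.985 km
P4–P6: √((-0.202·111.32)² + (0.217·98.07)²) = √(505.64898 + 452.88905) = 30.960 km
P5–P6: √((0.098·111.32)² + (0.300·98.07)²) = √(119.01414 + 865.59524) = 31.378 km
P1–P5: √((-0.172·111.32)² + (-0.260·98.07)²) = √(366.60914 + 650.15820) = 31.887 km
P4–P5: √((-0.300·111.32)² + (-0.083·98.07)²) = √(1115.29282 + 66.25651) = 34.374 km
P1–P3: √((-0.336·111.32)² + (-0.031·98.07)²) = √(1399.02331 + 9.24263) = 37.527 km
P2–P5: √((-0.322·111.32)² + (0.118·98.07)²) = √(1284.86689 + 133.91720) = 37.667 km
P1–P2: √((0.150·111.32)² + (-0.378·98.07)²) = √(278.82320 + 1374.21900) = 40.658 km
P2–P6: √((-0.224·111.32)² + (0.418·98.07)²) = √(621.78814 + 1680.44737) = 47.982 km
P3–P4: √((0.464·111.32)² + (-0.146·98.07)²) = √(2667.97869 + 205.01142) = 53.600 km
P2–P3: √((-0.486·111.32)² + (0.347·98.07)²) = √(2926.97447 + 1158.06064) = 63.914 km
Closest pair: P1–P6 at 9.124 km.

P1 and P6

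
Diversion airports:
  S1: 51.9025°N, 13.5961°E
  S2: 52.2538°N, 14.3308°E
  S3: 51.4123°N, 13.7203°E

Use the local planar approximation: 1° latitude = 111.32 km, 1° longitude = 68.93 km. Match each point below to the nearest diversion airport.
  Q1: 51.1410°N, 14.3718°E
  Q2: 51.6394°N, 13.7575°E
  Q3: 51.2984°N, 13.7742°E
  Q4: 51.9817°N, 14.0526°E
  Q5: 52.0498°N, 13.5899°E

Q1 at 51.1410°N, 14.3718°E:
  S1: 100.2243 km
  S2: 123.9091 km
  S3: 54.1186 km
  → nearest: S3 (54.1186 km)
Q2 at 51.6394°N, 13.7575°E:
  S1: 31.3301 km
  S2: 78.9906 km
  S3: 25.4105 km
  → nearest: S3 (25.4105 km)
Q3 at 51.2984°N, 13.7742°E:
  S1: 68.3598 km
  S2: 113.0637 km
  S3: 13.2125 km
  → nearest: S3 (13.2125 km)
Q4 at 51.9817°N, 14.0526°E:
  S1: 32.6784 km
  S2: 35.8500 km
  S3: 67.3973 km
  → nearest: S1 (32.6784 km)
Q5 at 52.0498°N, 13.5899°E:
  S1: 16.4030 km
  S2: 55.8917 km
  S3: 71.5335 km
  → nearest: S1 (16.4030 km)

Q1→S3; Q2→S3; Q3→S3; Q4→S1; Q5→S1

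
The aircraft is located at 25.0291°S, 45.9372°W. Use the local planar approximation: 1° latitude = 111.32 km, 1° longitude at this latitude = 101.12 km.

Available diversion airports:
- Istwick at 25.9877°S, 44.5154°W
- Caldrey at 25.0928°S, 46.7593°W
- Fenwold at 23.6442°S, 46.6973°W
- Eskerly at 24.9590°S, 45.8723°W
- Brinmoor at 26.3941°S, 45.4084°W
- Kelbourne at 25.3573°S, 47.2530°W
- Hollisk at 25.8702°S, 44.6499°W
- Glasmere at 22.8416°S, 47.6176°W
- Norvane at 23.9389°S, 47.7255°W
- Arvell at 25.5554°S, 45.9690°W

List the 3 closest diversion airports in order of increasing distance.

Distances from 25.0291°S, 45.9372°W:
Istwick: √((-0.9586·111.32)² + (1.4218·101.12)²) = √(11387.312646 + 20670.507602) = 179.0470 km
Caldrey: √((-0.0637·111.32)² + (-0.8221·101.12)²) = √(50.283472 + 6910.721928) = 83.4326 km
Fenwold: √((1.3849·111.32)² + (-0.7601·101.12)²) = √(23767.484856 + 5907.661282) = 172.2648 km
Eskerly: √((0.0701·111.32)² + (0.0649·101.12)²) = √(60.895112 + 43.068874) = 10.1963 km
Brinmoor: √((-1.3650·111.32)² + (0.5288·101.12)²) = √(23089.349523 + 2859.282162) = 161.0858 km
Kelbourne: √((-0.3282·111.32)² + (-1.3158·101.12)²) = √(1334.822593 + 17703.286019) = 137.9787 km
Hollisk: √((-0.8411·111.32)² + (1.2873·101.12)²) = √(8766.811351 + 16944.691267) = 160.3481 km
Glasmere: √((2.1875·111.32)² + (-1.6804·101.12)²) = √(59298.337656 + 28873.502397) = 296.9374 km
Norvane: √((1.0902·111.32)² + (-1.7883·101.12)²) = √(14728.507855 + 32700.536276) = 217.7821 km
Arvell: √((-0.5263·111.32)² + (-0.0318·101.12)²) = √(3432.520466 + 10.340186) = 58.6759 km
Sorted: Eskerly (10.1963 km) < Arvell (58.6759 km) < Caldrey (83.4326 km) < Kelbourne (137.9787 km) < Hollisk (160.3481 km) < …

Eskerly, Arvell, Caldrey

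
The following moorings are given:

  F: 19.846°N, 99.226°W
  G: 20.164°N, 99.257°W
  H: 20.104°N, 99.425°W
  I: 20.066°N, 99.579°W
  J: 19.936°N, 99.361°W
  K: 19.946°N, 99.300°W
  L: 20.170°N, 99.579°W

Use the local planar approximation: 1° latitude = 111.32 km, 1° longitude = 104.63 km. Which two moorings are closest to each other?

Pairwise distances:
F–G: 35.548 km
F–H: 35.474 km
F–I: 44.316 km
F–J: 17.317 km
F–K: 13.560 km
F–L: 51.624 km
G–H: 18.804 km
G–I: 35.413 km
G–J: 27.615 km
G–K: 24.681 km
G–L: 33.697 km
H–I: 16.659 km
H–J: 19.864 km
H–K: 21.918 km
H–L: 17.709 km
I–J: 27.013 km
I–K: 32.103 km
I–L: 11.577 km
J–K: 6.479 km
J–L: 34.624 km
K–L: 38.392 km
Closest pair: J–K at 6.479 km.

J and K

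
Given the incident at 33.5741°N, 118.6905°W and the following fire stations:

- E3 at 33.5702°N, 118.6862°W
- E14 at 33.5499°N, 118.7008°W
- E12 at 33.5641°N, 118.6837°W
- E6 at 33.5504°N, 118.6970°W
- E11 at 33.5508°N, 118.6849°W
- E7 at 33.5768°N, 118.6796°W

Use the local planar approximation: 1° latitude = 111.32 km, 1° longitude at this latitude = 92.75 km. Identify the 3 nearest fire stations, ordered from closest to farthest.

Distances from 33.5741°N, 118.6905°W:
E3: 0.5895 km
E14: 2.8583 km
E12: 1.2795 km
E6: 2.7063 km
E11: 2.6452 km
E7: 1.0547 km
Sorted: E3 (0.5895 km) < E7 (1.0547 km) < E12 (1.2795 km) < E11 (2.6452 km) < E6 (2.7063 km) < …

E3, E7, E12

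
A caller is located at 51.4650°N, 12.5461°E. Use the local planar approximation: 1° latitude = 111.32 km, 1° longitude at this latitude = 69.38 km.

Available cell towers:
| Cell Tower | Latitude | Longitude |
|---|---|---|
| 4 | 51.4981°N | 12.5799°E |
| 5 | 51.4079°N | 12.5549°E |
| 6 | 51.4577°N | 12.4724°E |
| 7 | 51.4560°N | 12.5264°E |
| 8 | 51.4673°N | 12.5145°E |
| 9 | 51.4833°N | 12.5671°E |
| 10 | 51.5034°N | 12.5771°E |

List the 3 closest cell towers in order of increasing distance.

7, 8, 9

Distances from 51.4650°N, 12.5461°E:
4: √((0.0331·111.32)² + (0.0338·69.38)²) = √(13.576955 + 5.499231) = 4.3676 km
5: √((-0.0571·111.32)² + (0.0088·69.38)²) = √(40.403465 + 0.372764) = 6.3856 km
6: √((-0.0073·111.32)² + (-0.0737·69.38)²) = √(0.660377 + 26.145898) = 5.1775 km
7: √((-0.0090·111.32)² + (-0.0197·69.38)²) = √(1.003764 + 1.868104) = 1.6947 km
8: √((0.0023·111.32)² + (-0.0316·69.38)²) = √(0.065554 + 4.806653) = 2.2073 km
9: √((0.0183·111.32)² + (0.0210·69.38)²) = √(4.150005 + 2.122791) = 2.5046 km
10: √((0.0384·111.32)² + (0.0310·69.38)²) = √(18.272957 + 4.625855) = 4.7853 km
Sorted: 7 (1.6947 km) < 8 (2.2073 km) < 9 (2.5046 km) < 4 (4.3676 km) < 10 (4.7853 km) < …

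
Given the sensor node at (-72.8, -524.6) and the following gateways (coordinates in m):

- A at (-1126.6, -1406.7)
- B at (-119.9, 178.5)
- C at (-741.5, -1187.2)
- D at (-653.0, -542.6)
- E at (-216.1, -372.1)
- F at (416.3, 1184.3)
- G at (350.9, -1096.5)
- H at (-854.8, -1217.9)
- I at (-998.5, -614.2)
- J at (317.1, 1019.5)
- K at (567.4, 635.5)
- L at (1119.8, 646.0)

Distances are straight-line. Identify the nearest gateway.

Distances from (-72.8, -524.6):
A: √((-1053.8)² + (-882.1)²) = √(1110494.440 + 778100.410) = 1374.3 m
B: √((-47.1)² + (703.1)²) = √(2218.410 + 494349.610) = 704.7 m
C: √((-668.7)² + (-662.6)²) = √(447159.690 + 439038.760) = 941.4 m
D: √((-580.2)² + (-18.0)²) = √(336632.040 + 324.000) = 580.5 m
E: √((-143.3)² + (152.5)²) = √(20534.890 + 23256.250) = 209.3 m
F: √((489.1)² + (1708.9)²) = √(239218.810 + 2920339.210) = 1777.5 m
G: √((423.7)² + (-571.9)²) = √(179521.690 + 327069.610) = 711.8 m
H: √((-782.0)² + (-693.3)²) = √(611524.000 + 480664.890) = 1045.1 m
I: √((-925.7)² + (-89.6)²) = √(856920.490 + 8028.160) = 930.0 m
J: √((389.9)² + (1544.1)²) = √(152022.010 + 2384244.810) = 1592.6 m
K: √((640.2)² + (1160.1)²) = √(409856.040 + 1345832.010) = 1325.0 m
L: √((1192.6)² + (1170.6)²) = √(1422294.760 + 1370304.360) = 1671.1 m
Minimum: E at 209.3 m.

E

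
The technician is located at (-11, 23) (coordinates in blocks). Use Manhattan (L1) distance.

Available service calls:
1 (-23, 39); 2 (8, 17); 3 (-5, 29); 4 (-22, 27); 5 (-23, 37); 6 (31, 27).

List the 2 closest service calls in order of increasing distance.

Distances from (-11, 23):
1: |-12| + |16| = 12 + 16 = 28 blocks
2: |19| + |-6| = 19 + 6 = 25 blocks
3: |6| + |6| = 6 + 6 = 12 blocks
4: |-11| + |4| = 11 + 4 = 15 blocks
5: |-12| + |14| = 12 + 14 = 26 blocks
6: |42| + |4| = 42 + 4 = 46 blocks
Sorted: 3 (12 blocks) < 4 (15 blocks) < 2 (25 blocks) < 5 (26 blocks) < …

3, 4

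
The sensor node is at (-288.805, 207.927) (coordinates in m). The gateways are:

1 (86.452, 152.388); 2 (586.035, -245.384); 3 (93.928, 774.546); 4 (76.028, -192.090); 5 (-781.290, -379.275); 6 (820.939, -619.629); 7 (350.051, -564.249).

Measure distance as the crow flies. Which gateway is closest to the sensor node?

Distances from (-288.805, 207.927):
1: 379.345 m
2: 985.310 m
3: 683.770 m
4: 541.403 m
5: 766.386 m
6: 1384.334 m
7: 1002.194 m
Minimum: 1 at 379.345 m.

1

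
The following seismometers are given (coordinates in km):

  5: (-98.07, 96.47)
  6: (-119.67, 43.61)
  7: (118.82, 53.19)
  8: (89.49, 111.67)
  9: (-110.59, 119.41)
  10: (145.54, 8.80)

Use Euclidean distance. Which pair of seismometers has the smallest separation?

5 and 9

Pairwise distances:
5–6: √((-21.60)² + (-52.86)²) = √(466.5600 + 2794.1796) = 57.10 km
5–7: √((216.89)² + (-43.28)²) = √(47041.2721 + 1873.1584) = 221.17 km
5–8: √((187.56)² + (15.20)²) = √(35178.7536 + 231.0400) = 188.17 km
5–9: √((-12.52)² + (22.94)²) = √(156.7504 + 526.2436) = 26.13 km
5–10: √((243.61)² + (-87.67)²) = √(59345.8321 + 7686.0289) = 258.91 km
6–7: √((238.49)² + (9.58)²) = √(56877.4801 + 91.7764) = 238.68 km
6–8: √((209.16)² + (68.06)²) = √(43747.9056 + 4632.1636) = 219.95 km
6–9: √((9.08)² + (75.80)²) = √(82.4464 + 5745.6400) = 76.34 km
6–10: √((265.21)² + (-34.81)²) = √(70336.3441 + 1211.7361) = 267.48 km
7–8: √((-29.33)² + (58.48)²) = √(860.2489 + 3419.9104) = 65.42 km
7–9: √((-229.41)² + (66.22)²) = √(52628.9481 + 4385.0884) = 238.78 km
7–10: √((26.72)² + (-44.39)²) = √(713.9584 + 1970.4721) = 51.81 km
8–9: √((-200.08)² + (7.74)²) = √(40032.0064 + 59.9076) = 200.23 km
8–10: √((56.05)² + (-102.87)²) = √(3141.6025 + 10582.2369) = 117.15 km
9–10: √((256.13)² + (-110.61)²) = √(65602.5769 + 12234.5721) = 278.99 km
Closest pair: 5–9 at 26.13 km.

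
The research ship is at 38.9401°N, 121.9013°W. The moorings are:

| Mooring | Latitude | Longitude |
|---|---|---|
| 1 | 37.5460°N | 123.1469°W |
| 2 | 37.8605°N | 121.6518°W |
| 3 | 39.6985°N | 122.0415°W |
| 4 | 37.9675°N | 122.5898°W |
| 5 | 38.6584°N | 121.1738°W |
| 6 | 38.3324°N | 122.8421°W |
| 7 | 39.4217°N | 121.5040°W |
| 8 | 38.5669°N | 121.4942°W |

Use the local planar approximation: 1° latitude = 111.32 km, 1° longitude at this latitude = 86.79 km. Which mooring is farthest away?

1

Distances from 38.9401°N, 121.9013°W:
1: √((-1.3941·111.32)² + (-1.2456·86.79)²) = √(24084.312282 + 11686.825940) = 189.1326 km
2: √((-1.0796·111.32)² + (0.2495·86.79)²) = √(14443.490067 + 468.900263) = 122.1163 km
3: √((0.7584·111.32)² + (-0.1402·86.79)²) = √(7127.595484 + 148.059202) = 85.2974 km
4: √((-0.9726·111.32)² + (-0.6885·86.79)²) = √(11722.356521 + 3570.649867) = 123.6649 km
5: √((-0.2817·111.32)² + (0.7275·86.79)²) = √(983.377097 + 3986.624873) = 70.4982 km
6: √((-0.6077·111.32)² + (-0.9408·86.79)²) = √(4576.409390 + 6667.054330) = 106.0352 km
7: √((0.4816·111.32)² + (0.3973·86.79)²) = √(2874.215664 + 1188.985359) = 63.7432 km
8: √((-0.3732·111.32)² + (0.4071·86.79)²) = √(1725.955783 + 1248.364993) = 54.5373 km
Maximum: 1 at 189.1326 km.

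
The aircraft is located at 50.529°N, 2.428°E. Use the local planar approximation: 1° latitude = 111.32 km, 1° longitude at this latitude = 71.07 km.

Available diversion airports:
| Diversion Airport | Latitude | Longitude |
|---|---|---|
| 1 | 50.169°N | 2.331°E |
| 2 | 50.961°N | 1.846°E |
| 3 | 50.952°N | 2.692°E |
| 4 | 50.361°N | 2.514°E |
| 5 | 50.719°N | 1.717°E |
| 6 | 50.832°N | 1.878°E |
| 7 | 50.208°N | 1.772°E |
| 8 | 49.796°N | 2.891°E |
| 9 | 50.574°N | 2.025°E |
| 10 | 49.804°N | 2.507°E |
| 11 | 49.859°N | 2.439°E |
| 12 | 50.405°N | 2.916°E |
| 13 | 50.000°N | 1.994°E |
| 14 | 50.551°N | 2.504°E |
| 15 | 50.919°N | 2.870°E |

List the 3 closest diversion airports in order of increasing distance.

Distances from 50.529°N, 2.428°E:
1: √((-0.360·111.32)² + (-0.097·71.07)²) = √(1606.02166 + 47.52434) = 40.664 km
2: √((0.432·111.32)² + (-0.582·71.07)²) = √(2312.67118 + 1710.87626) = 63.431 km
3: √((0.423·111.32)² + (0.264·71.07)²) = √(2217.31365 + 352.03066) = 50.689 km
4: √((-0.168·111.32)² + (0.086·71.07)²) = √(349.75583 + 37.35679) = 19.675 km
5: √((0.190·111.32)² + (-0.711·71.07)²) = √(447.35634 + 2553.35872) = 54.779 km
6: √((0.303·111.32)² + (-0.550·71.07)²) = √(1137.71020 + 1527.91083) = 51.630 km
7: √((-0.321·111.32)² + (-0.656·71.07)²) = √(1276.89875 + 2173.60342) = 58.741 km
8: √((-0.733·111.32)² + (0.463·71.07)²) = √(6658.16180 + 1082.76601) = 87.983 km
9: √((0.045·111.32)² + (-0.403·71.07)²) = √(25.09409 + 820.31891) = 29.076 km
10: √((-0.725·111.32)² + (0.079·71.07)²) = √(6513.61985 + 31.52295) = 80.902 km
11: √((-0.670·111.32)² + (0.011·71.07)²) = √(5562.83272 + 0.61116) = 74.588 km
12: √((-0.124·111.32)² + (0.488·71.07)²) = √(190.54158 + 1202.85222) = 37.328 km
13: √((-0.529·111.32)² + (-0.434·71.07)²) = √(3467.82952 + 951.37578) = 66.477 km
14: √((0.022·111.32)² + (0.076·71.07)²) = √(5.99780 + 29.17426) = 5.931 km
15: √((0.390·111.32)² + (0.442·71.07)²) = √(1884.84486 + 986.77280) = 53.587 km
Sorted: 14 (5.931 km) < 4 (19.675 km) < 9 (29.076 km) < 12 (37.328 km) < 1 (40.664 km) < …

14, 4, 9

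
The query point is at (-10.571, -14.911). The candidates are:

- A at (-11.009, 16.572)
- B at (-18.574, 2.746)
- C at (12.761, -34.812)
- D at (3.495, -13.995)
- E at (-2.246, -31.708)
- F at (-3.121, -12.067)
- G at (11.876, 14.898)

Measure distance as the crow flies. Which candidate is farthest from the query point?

Distances from (-10.571, -14.911):
A: √((-0.438)² + (31.483)²) = √(0.19184 + 991.17929) = 31.486
B: √((-8.003)² + (17.657)²) = √(64.04801 + 311.76965) = 19.386
C: √((23.332)² + (-19.901)²) = √(544.38222 + 396.04980) = 30.666
D: √((14.066)² + (0.916)²) = √(197.85236 + 0.83906) = 14.096
E: √((8.325)² + (-16.797)²) = √(69.30562 + 282.13921) = 18.747
F: √((7.450)² + (2.844)²) = √(55.50250 + 8.08834) = 7.974
G: √((22.447)² + (29.809)²) = √(503.86781 + 888.57648) = 37.315
Maximum: G at 37.315.

G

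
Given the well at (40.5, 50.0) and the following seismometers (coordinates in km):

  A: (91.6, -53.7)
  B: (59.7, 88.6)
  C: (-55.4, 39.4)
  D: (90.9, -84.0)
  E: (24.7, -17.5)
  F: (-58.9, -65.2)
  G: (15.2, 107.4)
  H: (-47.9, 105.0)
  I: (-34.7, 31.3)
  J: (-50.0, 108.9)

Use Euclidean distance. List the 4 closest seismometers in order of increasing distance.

Distances from (40.5, 50.0):
A: 115.6 km
B: 43.1 km
C: 96.5 km
D: 143.2 km
E: 69.3 km
F: 152.2 km
G: 62.7 km
H: 104.1 km
I: 77.5 km
J: 108.0 km
Sorted: B (43.1 km) < G (62.7 km) < E (69.3 km) < I (77.5 km) < C (96.5 km) < H (104.1 km) < …

B, G, E, I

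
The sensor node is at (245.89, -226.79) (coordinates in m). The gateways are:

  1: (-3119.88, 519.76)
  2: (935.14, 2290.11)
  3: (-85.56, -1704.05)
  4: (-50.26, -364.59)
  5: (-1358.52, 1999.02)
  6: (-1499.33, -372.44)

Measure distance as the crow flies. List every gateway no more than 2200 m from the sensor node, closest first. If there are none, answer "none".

Distances from (245.89, -226.79):
1: √((-3365.77)² + (746.55)²) = √(11328407.6929 + 557336.9025) = 3447.57 m
2: √((689.25)² + (2516.90)²) = √(475065.5625 + 6334785.6100) = 2609.57 m
3: √((-331.45)² + (-1477.26)²) = √(109859.1025 + 2182297.1076) = 1513.99 m
4: √((-296.15)² + (-137.80)²) = √(87704.8225 + 18988.8400) = 326.64 m
5: √((-1604.41)² + (2225.81)²) = √(2574131.4481 + 4954230.1561) = 2743.79 m
6: √((-1745.22)² + (-145.65)²) = √(3045792.8484 + 21213.9225) = 1751.29 m
Threshold 2200 m: 4 (326.64 m), 3 (1513.99 m), 6 (1751.29 m) are within range.

4, 3, 6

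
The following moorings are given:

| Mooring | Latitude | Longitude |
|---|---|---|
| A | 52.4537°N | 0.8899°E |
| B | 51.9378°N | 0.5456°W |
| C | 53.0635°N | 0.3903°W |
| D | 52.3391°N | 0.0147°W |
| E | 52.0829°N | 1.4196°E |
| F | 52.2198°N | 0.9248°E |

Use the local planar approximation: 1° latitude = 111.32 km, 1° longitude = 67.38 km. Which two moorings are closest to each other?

Pairwise distances:
A–B: √((-0.5159·111.32)² + (-1.4355·67.38)²) = √(3298.203522 + 9355.530242) = 112.4888 km
A–C: √((0.6098·111.32)² + (-1.2802·67.38)²) = √(4608.093000 + 7440.766208) = 109.7673 km
A–D: √((-0.1146·111.32)² + (-0.9046·67.38)²) = √(162.747989 + 3715.139965) = 62.2727 km
A–E: √((-0.3708·111.32)² + (0.5297·67.38)²) = √(1703.828374 + 1273.860758) = 54.5682 km
A–F: √((-0.2339·111.32)² + (0.0349·67.38)²) = √(677.964321 + 5.529844) = 26.1437 km
B–C: √((1.1257·111.32)² + (0.1553·67.38)²) = √(15703.328921 + 109.497682) = 125.7491 km
B–D: √((0.4013·111.32)² + (0.5309·67.38)²) = √(1995.651555 + 1279.638989) = 57.2302 km
B–E: √((0.1451·111.32)² + (1.9652·67.38)²) = √(260.904290 + 17533.778835) = 133.3967 km
B–F: √((0.2820·111.32)² + (1.4704·67.38)²) = √(985.472732 + 9815.965004) = 103.9300 km
C–D: √((-0.7244·111.32)² + (0.3756·67.38)²) = √(6502.843146 + 640.491220) = 84.5182 km
C–E: √((-0.9806·111.32)² + (1.8099·67.38)²) = √(11915.991182 + 14872.061523) = 163.6706 km
C–F: √((-0.8437·111.32)² + (1.3151·67.38)²) = √(8821.094883 + 7851.986944) = 129.1243 km
D–E: √((-0.2562·111.32)² + (1.4343·67.38)²) = √(813.400895 + 9339.895349) = 100.7636 km
D–F: √((-0.1193·111.32)² + (0.9395·67.38)²) = √(176.371043 + 4007.334378) = 64.6816 km
E–F: √((0.1369·111.32)² + (-0.4948·67.38)²) = √(232.248700 + 1111.530528) = 36.6576 km
Closest pair: A–F at 26.1437 km.

A and F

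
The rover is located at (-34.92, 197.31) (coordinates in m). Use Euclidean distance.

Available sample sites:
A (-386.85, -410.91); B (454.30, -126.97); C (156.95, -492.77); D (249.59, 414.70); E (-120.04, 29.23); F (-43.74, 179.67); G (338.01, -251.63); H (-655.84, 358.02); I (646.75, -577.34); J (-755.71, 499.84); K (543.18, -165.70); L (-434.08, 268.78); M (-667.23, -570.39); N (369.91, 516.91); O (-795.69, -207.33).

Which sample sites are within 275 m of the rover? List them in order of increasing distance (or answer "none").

F, E

Distances from (-34.92, 197.31):
A: 702.70 m
B: 586.94 m
C: 716.26 m
D: 358.06 m
E: 188.40 m
F: 19.72 m
G: 583.63 m
H: 641.38 m
I: 1031.87 m
J: 781.70 m
K: 682.62 m
L: 405.51 m
M: 994.57 m
N: 515.78 m
O: 861.69 m
Threshold 275 m: F (19.72 m), E (188.40 m) are within range.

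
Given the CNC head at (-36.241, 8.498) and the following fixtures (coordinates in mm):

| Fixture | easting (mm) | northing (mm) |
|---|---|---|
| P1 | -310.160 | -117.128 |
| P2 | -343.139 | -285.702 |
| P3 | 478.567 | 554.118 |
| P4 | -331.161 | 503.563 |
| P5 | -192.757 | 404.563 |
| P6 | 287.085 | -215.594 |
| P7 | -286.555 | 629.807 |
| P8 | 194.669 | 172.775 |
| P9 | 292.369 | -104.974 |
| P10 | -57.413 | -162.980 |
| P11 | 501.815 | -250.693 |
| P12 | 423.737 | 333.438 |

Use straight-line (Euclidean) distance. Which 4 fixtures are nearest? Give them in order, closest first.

P10, P8, P1, P9

Distances from (-36.241, 8.498):
P1: √((-273.919)² + (-125.626)²) = √(75031.61856 + 15781.89188) = 301.353 mm
P2: √((-306.898)² + (-294.200)²) = √(94186.38240 + 86553.64000) = 425.135 mm
P3: √((514.808)² + (545.620)²) = √(265027.27686 + 297701.18440) = 750.152 mm
P4: √((-294.920)² + (495.065)²) = √(86977.80640 + 245089.35422) = 576.253 mm
P5: √((-156.516)² + (396.065)²) = √(24497.25826 + 156867.48422) = 425.869 mm
P6: √((323.326)² + (-224.092)²) = √(104539.70228 + 50217.22446) = 393.392 mm
P7: √((-250.314)² + (621.309)²) = √(62657.09860 + 386024.87348) = 669.837 mm
P8: √((230.910)² + (164.277)²) = √(53319.42810 + 26986.93273) = 283.384 mm
P9: √((328.610)² + (-113.472)²) = √(107984.53210 + 12875.89478) = 347.650 mm
P10: √((-21.172)² + (-171.478)²) = √(448.25358 + 29404.70448) = 172.780 mm
P11: √((538.056)² + (-259.191)²) = √(289504.25914 + 67179.97448) = 597.230 mm
P12: √((459.978)² + (324.940)²) = √(211579.76048 + 105586.00360) = 563.175 mm
Sorted: P10 (172.780 mm) < P8 (283.384 mm) < P1 (301.353 mm) < P9 (347.650 mm) < P6 (393.392 mm) < P2 (425.135 mm) < …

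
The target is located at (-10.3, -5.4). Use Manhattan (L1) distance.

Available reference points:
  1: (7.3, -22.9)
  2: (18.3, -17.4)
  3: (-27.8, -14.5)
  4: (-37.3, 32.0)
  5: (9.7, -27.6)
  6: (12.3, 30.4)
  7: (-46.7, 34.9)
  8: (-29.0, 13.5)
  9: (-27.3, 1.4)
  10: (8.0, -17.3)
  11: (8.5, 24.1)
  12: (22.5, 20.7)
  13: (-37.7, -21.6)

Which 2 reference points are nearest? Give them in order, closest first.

9, 3

Distances from (-10.3, -5.4):
1: |17.6| + |-17.5| = 17.6 + 17.5 = 35.1
2: |28.6| + |-12.0| = 28.6 + 12.0 = 40.6
3: |-17.5| + |-9.1| = 17.5 + 9.1 = 26.6
4: |-27.0| + |37.4| = 27.0 + 37.4 = 64.4
5: |20.0| + |-22.2| = 20.0 + 22.2 = 42.2
6: |22.6| + |35.8| = 22.6 + 35.8 = 58.4
7: |-36.4| + |40.3| = 36.4 + 40.3 = 76.7
8: |-18.7| + |18.9| = 18.7 + 18.9 = 37.6
9: |-17.0| + |6.8| = 17.0 + 6.8 = 23.8
10: |18.3| + |-11.9| = 18.3 + 11.9 = 30.2
11: |18.8| + |29.5| = 18.8 + 29.5 = 48.3
12: |32.8| + |26.1| = 32.8 + 26.1 = 58.9
13: |-27.4| + |-16.2| = 27.4 + 16.2 = 43.6
Sorted: 9 (23.8) < 3 (26.6) < 10 (30.2) < 1 (35.1) < …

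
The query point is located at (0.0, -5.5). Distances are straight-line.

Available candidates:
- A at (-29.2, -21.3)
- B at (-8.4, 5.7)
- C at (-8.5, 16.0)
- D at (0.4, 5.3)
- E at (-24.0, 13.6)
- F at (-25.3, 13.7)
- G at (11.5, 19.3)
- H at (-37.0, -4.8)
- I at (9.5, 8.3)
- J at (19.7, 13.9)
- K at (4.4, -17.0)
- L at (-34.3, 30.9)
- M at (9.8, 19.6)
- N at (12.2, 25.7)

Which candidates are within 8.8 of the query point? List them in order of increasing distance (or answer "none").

Distances from (0.0, -5.5):
A: √((-29.2)² + (-15.8)²) = √(852.640 + 249.640) = 33.2
B: √((-8.4)² + (11.2)²) = √(70.560 + 125.440) = 14.0
C: √((-8.5)² + (21.5)²) = √(72.250 + 462.250) = 23.1
D: √((0.4)² + (10.8)²) = √(0.160 + 116.640) = 10.8
E: √((-24.0)² + (19.1)²) = √(576.000 + 364.810) = 30.7
F: √((-25.3)² + (19.2)²) = √(640.090 + 368.640) = 31.8
G: √((11.5)² + (24.8)²) = √(132.250 + 615.040) = 27.3
H: √((-37.0)² + (0.7)²) = √(1369.000 + 0.490) = 37.0
I: √((9.5)² + (13.8)²) = √(90.250 + 190.440) = 16.8
J: √((19.7)² + (19.4)²) = √(388.090 + 376.360) = 27.6
K: √((4.4)² + (-11.5)²) = √(19.360 + 132.250) = 12.3
L: √((-34.3)² + (36.4)²) = √(1176.490 + 1324.960) = 50.0
M: √((9.8)² + (25.1)²) = √(96.040 + 630.010) = 26.9
N: √((12.2)² + (31.2)²) = √(148.840 + 973.440) = 33.5
Threshold 8.8: none within range.

none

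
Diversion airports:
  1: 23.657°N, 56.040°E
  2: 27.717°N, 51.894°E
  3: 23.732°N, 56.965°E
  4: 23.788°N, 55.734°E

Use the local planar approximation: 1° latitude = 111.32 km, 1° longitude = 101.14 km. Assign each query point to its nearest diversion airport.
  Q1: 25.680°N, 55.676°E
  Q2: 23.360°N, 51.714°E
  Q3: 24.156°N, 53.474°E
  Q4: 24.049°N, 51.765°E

Q1 at 25.680°N, 55.676°E:
  1: √((-2.023·111.32)² + (0.364·101.14)²) = √(50715.20214 + 1355.34128) = 228.190 km
  2: √((2.037·111.32)² + (-3.782·101.14)²) = √(51419.57152 + 146315.03233) = 444.674 km
  3: √((-1.948·111.32)² + (1.289·101.14)²) = √(47024.51233 + 16996.19610) = 253.023 km
  4: √((-1.892·111.32)² + (0.058·101.14)²) = √(44359.70603 + 34.41136) = 210.699 km
  → nearest: 4 (210.699 km)
Q2 at 23.360°N, 51.714°E:
  1: √((0.297·111.32)² + (4.326·101.14)²) = √(1093.09849 + 191433.93600) = 438.779 km
  2: √((4.357·111.32)² + (0.180·101.14)²) = √(235245.60325 + 331.42931) = 485.363 km
  3: √((0.372·111.32)² + (5.251·101.14)²) = √(1714.87423 + 282052.48810) = 532.698 km
  4: √((0.428·111.32)² + (4.020·101.14)²) = √(2270.04221 + 165309.57326) = 409.365 km
  → nearest: 4 (409.365 km)
Q3 at 24.156°N, 53.474°E:
  1: √((-0.499·111.32)² + (2.566·101.14)²) = √(3085.65585 + 67353.35020) = 265.403 km
  2: √((3.561·111.32)² + (-1.580·101.14)²) = √(157141.30037 + 25536.42352) = 427.408 km
  3: √((-0.424·111.32)² + (3.491·101.14)²) = √(2227.80979 + 124665.30280) = 356.221 km
  4: √((-0.368·111.32)² + (2.260·101.14)²) = √(1678.19349 + 52247.17064) = 232.218 km
  → nearest: 4 (232.218 km)
Q4 at 24.049°N, 51.765°E:
  1: √((-0.392·111.32)² + (4.275·101.14)²) = √(1904.22617 + 186946.84350) = 434.570 km
  2: √((3.668·111.32)² + (0.129·101.14)²) = √(166726.65969 + 170.22577) = 408.530 km
  3: √((-0.317·111.32)² + (5.200·101.14)²) = √(1245.27400 + 276600.26118) = 527.111 km
  4: √((-0.261·111.32)² + (3.969·101.14)²) = √(844.16513 + 161141.75766) = 402.475 km
  → nearest: 4 (402.475 km)

Q1→4; Q2→4; Q3→4; Q4→4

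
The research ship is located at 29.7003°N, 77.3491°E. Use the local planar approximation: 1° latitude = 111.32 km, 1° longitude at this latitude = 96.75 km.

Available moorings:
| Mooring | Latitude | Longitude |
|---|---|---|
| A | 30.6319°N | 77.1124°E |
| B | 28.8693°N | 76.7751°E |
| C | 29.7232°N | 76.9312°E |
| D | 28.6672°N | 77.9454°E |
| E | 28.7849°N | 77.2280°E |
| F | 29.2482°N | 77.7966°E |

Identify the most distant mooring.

Distances from 29.7003°N, 77.3491°E:
A: 106.2041 km
B: 107.8963 km
C: 40.5121 km
D: 128.6641 km
E: 102.5737 km
F: 66.3882 km
Maximum: D at 128.6641 km.

D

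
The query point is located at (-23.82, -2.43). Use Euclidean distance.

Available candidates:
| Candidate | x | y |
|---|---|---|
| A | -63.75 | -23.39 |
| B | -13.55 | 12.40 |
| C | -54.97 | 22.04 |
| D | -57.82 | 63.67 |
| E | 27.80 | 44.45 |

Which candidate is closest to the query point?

B

Distances from (-23.82, -2.43):
A: 45.10
B: 18.04
C: 39.61
D: 74.33
E: 69.73
Minimum: B at 18.04.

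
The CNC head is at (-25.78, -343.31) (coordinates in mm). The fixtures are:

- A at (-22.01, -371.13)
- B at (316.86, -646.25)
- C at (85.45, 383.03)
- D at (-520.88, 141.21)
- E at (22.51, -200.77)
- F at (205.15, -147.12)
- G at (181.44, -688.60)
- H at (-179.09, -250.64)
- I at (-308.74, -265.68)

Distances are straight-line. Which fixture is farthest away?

Distances from (-25.78, -343.31):
A: 28.07 mm
B: 457.36 mm
C: 734.81 mm
D: 692.74 mm
E: 150.50 mm
F: 303.02 mm
G: 402.70 mm
H: 179.14 mm
I: 293.42 mm
Maximum: C at 734.81 mm.

C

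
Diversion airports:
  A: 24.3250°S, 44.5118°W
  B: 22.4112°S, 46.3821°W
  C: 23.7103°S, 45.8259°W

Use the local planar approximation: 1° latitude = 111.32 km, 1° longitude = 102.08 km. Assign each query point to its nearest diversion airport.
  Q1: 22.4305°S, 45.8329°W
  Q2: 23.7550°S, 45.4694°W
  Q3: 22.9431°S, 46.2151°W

Q1 at 22.4305°S, 45.8329°W:
  A: 250.3271 km
  B: 56.1035 km
  C: 142.4691 km
  → nearest: B (56.1035 km)
Q2 at 23.7550°S, 45.4694°W:
  A: 116.5402 km
  B: 176.2330 km
  C: 36.7301 km
  → nearest: C (36.7301 km)
Q3 at 22.9431°S, 46.2151°W:
  A: 232.1560 km
  B: 61.6163 km
  C: 94.1934 km
  → nearest: B (61.6163 km)

Q1→B; Q2→C; Q3→B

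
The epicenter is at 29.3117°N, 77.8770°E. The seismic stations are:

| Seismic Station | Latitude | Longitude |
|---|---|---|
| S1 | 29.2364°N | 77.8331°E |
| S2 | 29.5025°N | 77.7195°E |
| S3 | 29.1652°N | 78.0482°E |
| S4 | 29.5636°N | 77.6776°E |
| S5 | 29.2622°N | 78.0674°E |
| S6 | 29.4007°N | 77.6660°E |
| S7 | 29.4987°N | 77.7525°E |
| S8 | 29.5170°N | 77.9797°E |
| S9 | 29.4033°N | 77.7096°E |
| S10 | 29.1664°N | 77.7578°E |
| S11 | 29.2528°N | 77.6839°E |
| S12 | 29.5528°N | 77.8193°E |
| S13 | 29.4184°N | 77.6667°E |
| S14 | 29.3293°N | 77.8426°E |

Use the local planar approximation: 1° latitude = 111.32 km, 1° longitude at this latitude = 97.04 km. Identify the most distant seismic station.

Distances from 29.3117°N, 77.8770°E:
S1: √((-0.0753·111.32)² + (-0.0439·97.04)²) = √(70.264563 + 18.148077) = 9.4028 km
S2: √((0.1908·111.32)² + (-0.1575·97.04)²) = √(451.131483 + 233.594542) = 26.1673 km
S3: √((-0.1465·111.32)² + (0.1712·97.04)²) = √(265.963258 + 276.000009) = 23.2801 km
S4: √((0.2519·111.32)² + (-0.1994·97.04)²) = √(786.326171 + 374.413831) = 34.0696 km
S5: √((-0.0495·111.32)² + (0.1904·97.04)²) = √(30.363847 + 341.377948) = 19.2806 km
S6: √((0.0890·111.32)² + (-0.2110·97.04)²) = √(98.158160 + 419.243643) = 22.7465 km
S7: √((0.1870·111.32)² + (-0.1245·97.04)²) = √(433.340828 + 145.962159) = 24.0687 km
S8: √((0.2053·111.32)² + (0.1027·97.04)²) = √(522.305133 + 99.321315) = 24.9324 km
S9: √((0.0916·111.32)² + (-0.1674·97.04)²) = √(103.977014 + 263.883650) = 19.1797 km
S10: √((-0.1453·111.32)² + (-0.1192·97.04)²) = √(261.624026 + 133.799376) = 19.8853 km
S11: √((-0.0589·111.32)² + (-0.1931·97.04)²) = √(42.990944 + 351.128534) = 19.8524 km
S12: √((0.2411·111.32)² + (-0.0577·97.04)²) = √(720.345448 + 31.351130) = 27.4171 km
S13: √((0.1067·111.32)² + (-0.2103·97.04)²) = √(141.083178 + 416.466546) = 23.6125 km
S14: √((0.0176·111.32)² + (-0.0344·97.04)²) = √(3.838590 + 11.143419) = 3.8707 km
Maximum: S4 at 34.0696 km.

S4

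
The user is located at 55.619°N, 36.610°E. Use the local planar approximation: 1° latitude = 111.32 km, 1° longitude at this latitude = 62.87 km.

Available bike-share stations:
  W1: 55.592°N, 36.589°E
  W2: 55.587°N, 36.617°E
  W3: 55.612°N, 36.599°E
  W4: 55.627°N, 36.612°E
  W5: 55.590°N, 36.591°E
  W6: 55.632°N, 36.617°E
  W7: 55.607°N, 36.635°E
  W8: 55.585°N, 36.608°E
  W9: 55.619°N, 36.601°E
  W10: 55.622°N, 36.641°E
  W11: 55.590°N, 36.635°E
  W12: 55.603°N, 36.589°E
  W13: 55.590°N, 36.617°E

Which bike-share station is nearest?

Distances from 55.619°N, 36.610°E:
W1: 3.283 km
W2: 3.589 km
W3: 1.042 km
W4: 0.899 km
W5: 3.442 km
W6: 1.513 km
W7: 2.063 km
W8: 3.787 km
W9: 0.566 km
W10: 1.977 km
W11: 3.591 km
W12: 2.217 km
W13: 3.258 km
Minimum: W9 at 0.566 km.

W9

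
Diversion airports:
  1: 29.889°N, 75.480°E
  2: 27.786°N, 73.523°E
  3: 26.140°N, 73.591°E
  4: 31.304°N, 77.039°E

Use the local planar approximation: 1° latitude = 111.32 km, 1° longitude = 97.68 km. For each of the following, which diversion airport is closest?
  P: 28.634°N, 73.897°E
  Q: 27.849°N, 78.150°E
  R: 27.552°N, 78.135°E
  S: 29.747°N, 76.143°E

P at 28.634°N, 73.897°E:
  1: 208.393 km
  2: 101.222 km
  3: 279.236 km
  4: 427.243 km
  → nearest: 2 (101.222 km)
Q at 27.849°N, 78.150°E:
  1: 345.819 km
  2: 452.020 km
  3: 484.258 km
  4: 399.628 km
  → nearest: 1 (345.819 km)
R at 27.552°N, 78.135°E:
  1: 367.339 km
  2: 451.253 km
  3: 470.868 km
  4: 431.175 km
  → nearest: 1 (367.339 km)
S at 29.747°N, 76.143°E:
  1: 66.663 km
  2: 336.378 km
  3: 472.618 km
  4: 194.169 km
  → nearest: 1 (66.663 km)

P→2; Q→1; R→1; S→1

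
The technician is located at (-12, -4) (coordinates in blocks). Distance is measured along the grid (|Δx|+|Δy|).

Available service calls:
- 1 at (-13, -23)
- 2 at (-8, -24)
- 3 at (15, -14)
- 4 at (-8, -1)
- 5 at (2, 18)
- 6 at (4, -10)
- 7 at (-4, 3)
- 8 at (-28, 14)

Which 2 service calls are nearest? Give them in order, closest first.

Distances from (-12, -4):
1: |-1| + |-19| = 1 + 19 = 20 blocks
2: |4| + |-20| = 4 + 20 = 24 blocks
3: |27| + |-10| = 27 + 10 = 37 blocks
4: |4| + |3| = 4 + 3 = 7 blocks
5: |14| + |22| = 14 + 22 = 36 blocks
6: |16| + |-6| = 16 + 6 = 22 blocks
7: |8| + |7| = 8 + 7 = 15 blocks
8: |-16| + |18| = 16 + 18 = 34 blocks
Sorted: 4 (7 blocks) < 7 (15 blocks) < 1 (20 blocks) < 6 (22 blocks) < …

4, 7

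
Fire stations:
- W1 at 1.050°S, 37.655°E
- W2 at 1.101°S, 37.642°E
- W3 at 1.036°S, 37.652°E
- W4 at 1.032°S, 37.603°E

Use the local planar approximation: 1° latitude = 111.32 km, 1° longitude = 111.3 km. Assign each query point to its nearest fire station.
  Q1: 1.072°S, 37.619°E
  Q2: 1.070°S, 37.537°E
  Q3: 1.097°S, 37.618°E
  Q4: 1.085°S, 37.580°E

Q1 at 1.072°S, 37.619°E:
  W1: 4.696 km
  W2: 4.120 km
  W3: 5.436 km
  W4: 4.796 km
  → nearest: W2 (4.120 km)
Q2 at 1.070°S, 37.537°E:
  W1: 13.321 km
  W2: 12.185 km
  W3: 13.347 km
  W4: 8.477 km
  → nearest: W4 (8.477 km)
Q3 at 1.097°S, 37.618°E:
  W1: 6.658 km
  W2: 2.708 km
  W3: 7.774 km
  W4: 7.426 km
  → nearest: W2 (2.708 km)
Q4 at 1.085°S, 37.580°E:
  W1: 9.212 km
  W2: 7.127 km
  W3: 9.694 km
  W4: 6.431 km
  → nearest: W4 (6.431 km)

Q1→W2; Q2→W4; Q3→W2; Q4→W4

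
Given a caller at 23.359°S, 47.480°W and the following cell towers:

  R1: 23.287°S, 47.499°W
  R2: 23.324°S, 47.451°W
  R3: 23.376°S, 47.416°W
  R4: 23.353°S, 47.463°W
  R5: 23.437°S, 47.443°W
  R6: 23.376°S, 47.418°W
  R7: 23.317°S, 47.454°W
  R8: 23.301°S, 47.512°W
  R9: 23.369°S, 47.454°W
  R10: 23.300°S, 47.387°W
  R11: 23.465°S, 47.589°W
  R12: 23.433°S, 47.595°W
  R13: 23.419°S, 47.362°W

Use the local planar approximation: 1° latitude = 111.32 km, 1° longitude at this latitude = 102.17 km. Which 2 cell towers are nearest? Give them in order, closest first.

Distances from 23.359°S, 47.480°W:
R1: √((0.072·111.32)² + (-0.019·102.17)²) = √(64.24087 + 3.76837) = 8.247 km
R2: √((0.035·111.32)² + (0.029·102.17)²) = √(15.18037 + 8.77895) = 4.895 km
R3: √((-0.017·111.32)² + (0.064·102.17)²) = √(3.58133 + 42.75695) = 6.807 km
R4: √((0.006·111.32)² + (0.017·102.17)²) = √(0.44612 + 3.01679) = 1.861 km
R5: √((-0.078·111.32)² + (0.037·102.17)²) = √(75.39379 + 14.29059) = 9.470 km
R6: √((-0.017·111.32)² + (0.062·102.17)²) = √(3.58133 + 40.12640) = 6.611 km
R7: √((0.042·111.32)² + (0.026·102.17)²) = √(21.85974 + 7.05657) = 5.377 km
R8: √((0.058·111.32)² + (-0.032·102.17)²) = √(41.68717 + 10.68924) = 7.237 km
R9: √((-0.010·111.32)² + (0.026·102.17)²) = √(1.23921 + 7.05657) = 2.880 km
R10: √((0.059·111.32)² + (0.093·102.17)²) = √(43.13705 + 90.28439) = 11.551 km
R11: √((-0.106·111.32)² + (-0.109·102.17)²) = √(139.23811 + 124.02230) = 16.225 km
R12: √((-0.074·111.32)² + (-0.115·102.17)²) = √(67.85937 + 138.05193) = 14.350 km
R13: √((-0.060·111.32)² + (0.118·102.17)²) = √(44.61171 + 145.34858) = 13.783 km
Sorted: R4 (1.861 km) < R9 (2.880 km) < R2 (4.895 km) < R7 (5.377 km) < …

R4, R9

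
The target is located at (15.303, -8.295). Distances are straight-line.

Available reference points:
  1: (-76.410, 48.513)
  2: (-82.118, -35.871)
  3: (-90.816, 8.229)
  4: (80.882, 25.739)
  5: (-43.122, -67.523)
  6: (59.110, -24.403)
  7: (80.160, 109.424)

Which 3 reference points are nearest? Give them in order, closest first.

6, 4, 5

Distances from (15.303, -8.295):
1: √((-91.713)² + (56.808)²) = √(8411.27437 + 3227.14886) = 107.882
2: √((-97.421)² + (-27.576)²) = √(9490.85124 + 760.43578) = 101.249
3: √((-106.119)² + (16.524)²) = √(11261.24216 + 273.04258) = 107.398
4: √((65.579)² + (34.034)²) = √(4300.60524 + 1158.31316) = 73.884
5: √((-58.425)² + (-59.228)²) = √(3413.48062 + 3507.95598) = 83.195
6: √((43.807)² + (-16.108)²) = √(1919.05325 + 259.46766) = 46.675
7: √((64.857)² + (117.719)²) = √(4206.43045 + 13857.76296) = 134.403
Sorted: 6 (46.675) < 4 (73.884) < 5 (83.195) < 2 (101.249) < 3 (107.398) < …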